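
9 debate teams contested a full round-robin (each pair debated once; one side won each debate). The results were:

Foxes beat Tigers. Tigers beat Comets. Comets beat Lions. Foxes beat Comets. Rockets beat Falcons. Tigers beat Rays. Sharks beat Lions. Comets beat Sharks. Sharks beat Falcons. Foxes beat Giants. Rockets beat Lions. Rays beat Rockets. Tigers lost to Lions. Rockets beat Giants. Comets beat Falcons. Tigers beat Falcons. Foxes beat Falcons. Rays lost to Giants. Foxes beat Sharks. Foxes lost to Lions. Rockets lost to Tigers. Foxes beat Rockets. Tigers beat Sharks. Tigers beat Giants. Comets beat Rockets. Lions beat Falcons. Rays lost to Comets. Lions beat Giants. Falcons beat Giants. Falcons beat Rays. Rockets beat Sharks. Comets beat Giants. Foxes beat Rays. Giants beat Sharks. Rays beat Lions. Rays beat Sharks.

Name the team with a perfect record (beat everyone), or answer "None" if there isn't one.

None

Highest win total is Foxes with 7 (out of 8 possible).
Foxes lost to Lions, so no team went undefeated.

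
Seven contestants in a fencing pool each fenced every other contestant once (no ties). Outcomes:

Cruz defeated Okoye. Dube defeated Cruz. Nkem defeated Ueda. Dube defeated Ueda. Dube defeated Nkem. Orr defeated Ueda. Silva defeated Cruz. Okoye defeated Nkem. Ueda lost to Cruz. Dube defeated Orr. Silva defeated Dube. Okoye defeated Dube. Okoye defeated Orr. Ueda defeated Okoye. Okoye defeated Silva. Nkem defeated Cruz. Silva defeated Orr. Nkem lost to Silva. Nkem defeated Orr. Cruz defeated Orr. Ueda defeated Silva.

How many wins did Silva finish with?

Silva's results: beat Dube, Orr, Cruz, Nkem; lost to Okoye, Ueda.
That is 4 wins.

4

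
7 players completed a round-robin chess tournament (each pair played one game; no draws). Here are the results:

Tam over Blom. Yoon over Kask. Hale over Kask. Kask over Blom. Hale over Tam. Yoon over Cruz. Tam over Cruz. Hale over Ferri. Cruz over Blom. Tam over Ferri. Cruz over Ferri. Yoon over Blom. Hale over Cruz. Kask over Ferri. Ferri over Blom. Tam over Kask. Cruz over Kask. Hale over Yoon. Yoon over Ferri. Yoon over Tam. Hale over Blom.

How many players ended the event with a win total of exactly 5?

Win totals: Ferri 1, Kask 2, Yoon 5, Cruz 3, Blom 0, Hale 6, Tam 4.
Exactly 5: Yoon — 1 player.

1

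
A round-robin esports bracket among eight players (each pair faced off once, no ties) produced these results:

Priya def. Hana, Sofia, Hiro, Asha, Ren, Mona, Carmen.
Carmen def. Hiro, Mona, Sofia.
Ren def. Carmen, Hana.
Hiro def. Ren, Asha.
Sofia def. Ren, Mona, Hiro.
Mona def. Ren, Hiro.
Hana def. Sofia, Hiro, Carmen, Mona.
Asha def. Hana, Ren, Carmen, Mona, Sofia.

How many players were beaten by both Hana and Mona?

1

Hana beat: Hiro, Mona, Sofia, Carmen.
Mona beat: Ren, Hiro.
Both beat: Hiro — 1.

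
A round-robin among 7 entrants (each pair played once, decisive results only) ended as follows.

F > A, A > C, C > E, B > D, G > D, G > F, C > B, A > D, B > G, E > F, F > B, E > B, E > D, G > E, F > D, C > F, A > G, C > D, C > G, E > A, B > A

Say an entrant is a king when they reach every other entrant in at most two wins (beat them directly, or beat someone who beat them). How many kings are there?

4

A reaches everyone (king).
B reaches everyone (king).
C reaches everyone (king).
D cannot reach A, B, C, E, F, G in two steps.
E reaches everyone (king).
F cannot reach E in two steps.
G cannot reach C in two steps.
Kings: A, B, C, E — 4.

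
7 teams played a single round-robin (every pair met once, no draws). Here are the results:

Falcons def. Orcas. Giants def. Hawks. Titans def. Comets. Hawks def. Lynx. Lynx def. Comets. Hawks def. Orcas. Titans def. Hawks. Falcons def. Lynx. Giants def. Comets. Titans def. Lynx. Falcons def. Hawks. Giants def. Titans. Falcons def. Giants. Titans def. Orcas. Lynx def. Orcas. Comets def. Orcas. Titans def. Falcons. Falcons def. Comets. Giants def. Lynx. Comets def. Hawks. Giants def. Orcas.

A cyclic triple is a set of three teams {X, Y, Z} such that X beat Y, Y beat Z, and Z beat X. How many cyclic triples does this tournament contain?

Win totals: Lynx 2, Comets 2, Titans 5, Orcas 0, Falcons 5, Giants 5, Hawks 2.
A team with w wins dominates both others in C(w,2) triples; summing gives 1 + 1 + 10 + 0 + 10 + 10 + 1 = 33 transitive triples.
Total triples C(7,3) = 35, so cyclic triples = 35 − 33 = 2.

2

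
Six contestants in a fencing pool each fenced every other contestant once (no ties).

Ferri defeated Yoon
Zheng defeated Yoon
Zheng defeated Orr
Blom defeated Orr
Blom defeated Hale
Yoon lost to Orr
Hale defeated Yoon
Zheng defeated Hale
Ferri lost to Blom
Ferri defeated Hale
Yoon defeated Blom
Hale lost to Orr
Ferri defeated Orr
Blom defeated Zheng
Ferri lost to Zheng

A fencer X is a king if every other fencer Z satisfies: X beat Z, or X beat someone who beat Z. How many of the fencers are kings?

3

Zheng reaches everyone (king).
Ferri cannot reach Zheng in two steps.
Yoon reaches everyone (king).
Hale cannot reach Zheng, Ferri, Orr in two steps.
Orr cannot reach Zheng, Ferri in two steps.
Blom reaches everyone (king).
Kings: Zheng, Yoon, Blom — 3.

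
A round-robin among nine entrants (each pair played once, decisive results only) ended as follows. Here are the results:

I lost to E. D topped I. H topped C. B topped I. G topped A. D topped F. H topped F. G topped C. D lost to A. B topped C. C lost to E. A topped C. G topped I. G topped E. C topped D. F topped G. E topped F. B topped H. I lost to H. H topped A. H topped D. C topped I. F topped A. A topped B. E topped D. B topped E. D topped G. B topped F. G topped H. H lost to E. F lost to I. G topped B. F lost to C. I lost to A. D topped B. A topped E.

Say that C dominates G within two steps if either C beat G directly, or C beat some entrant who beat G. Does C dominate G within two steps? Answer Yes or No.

C did not beat G directly.
C beat D, F, I. Of those, D beat G.

Yes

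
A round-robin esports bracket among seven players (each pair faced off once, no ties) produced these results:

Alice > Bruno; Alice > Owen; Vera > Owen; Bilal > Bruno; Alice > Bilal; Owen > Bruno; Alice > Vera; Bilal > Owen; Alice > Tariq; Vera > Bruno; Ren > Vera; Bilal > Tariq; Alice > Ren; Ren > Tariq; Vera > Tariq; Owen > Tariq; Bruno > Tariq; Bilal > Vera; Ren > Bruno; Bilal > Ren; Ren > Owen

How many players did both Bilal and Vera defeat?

3

Bilal beat: Ren, Vera, Tariq, Owen, Bruno.
Vera beat: Tariq, Owen, Bruno.
Both beat: Tariq, Owen, Bruno — 3.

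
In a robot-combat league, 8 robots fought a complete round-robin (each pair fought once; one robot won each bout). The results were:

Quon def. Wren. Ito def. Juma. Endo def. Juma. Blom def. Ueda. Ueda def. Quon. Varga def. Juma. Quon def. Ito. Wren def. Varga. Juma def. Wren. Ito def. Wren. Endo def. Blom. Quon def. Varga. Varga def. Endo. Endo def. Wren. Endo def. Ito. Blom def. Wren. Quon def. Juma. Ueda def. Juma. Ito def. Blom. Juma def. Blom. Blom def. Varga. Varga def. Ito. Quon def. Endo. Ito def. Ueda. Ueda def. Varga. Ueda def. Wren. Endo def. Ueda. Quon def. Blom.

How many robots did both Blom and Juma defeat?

1

Blom beat: Varga, Wren, Ueda.
Juma beat: Wren, Blom.
Both beat: Wren — 1.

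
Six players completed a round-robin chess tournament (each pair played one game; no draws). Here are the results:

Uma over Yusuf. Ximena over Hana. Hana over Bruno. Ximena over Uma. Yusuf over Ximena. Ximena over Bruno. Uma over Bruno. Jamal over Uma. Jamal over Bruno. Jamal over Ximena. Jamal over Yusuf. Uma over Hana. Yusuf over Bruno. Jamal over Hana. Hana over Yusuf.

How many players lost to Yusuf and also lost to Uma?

Yusuf beat: Bruno, Ximena.
Uma beat: Yusuf, Bruno, Hana.
Both beat: Bruno — 1.

1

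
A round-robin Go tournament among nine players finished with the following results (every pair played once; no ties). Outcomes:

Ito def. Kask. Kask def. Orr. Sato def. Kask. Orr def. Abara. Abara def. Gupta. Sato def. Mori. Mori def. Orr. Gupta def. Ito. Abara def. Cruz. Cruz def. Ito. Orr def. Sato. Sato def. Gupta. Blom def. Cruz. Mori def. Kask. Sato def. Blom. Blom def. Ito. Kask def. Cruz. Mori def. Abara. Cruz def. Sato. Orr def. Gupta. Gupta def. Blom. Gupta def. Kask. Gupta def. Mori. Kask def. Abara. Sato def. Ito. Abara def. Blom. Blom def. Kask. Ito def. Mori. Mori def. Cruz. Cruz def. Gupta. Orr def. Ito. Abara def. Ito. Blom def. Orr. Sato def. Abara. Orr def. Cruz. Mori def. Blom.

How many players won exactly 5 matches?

Win totals: Blom 4, Gupta 4, Kask 3, Sato 6, Cruz 3, Mori 5, Abara 4, Orr 5, Ito 2.
Exactly 5: Mori, Orr — 2 players.

2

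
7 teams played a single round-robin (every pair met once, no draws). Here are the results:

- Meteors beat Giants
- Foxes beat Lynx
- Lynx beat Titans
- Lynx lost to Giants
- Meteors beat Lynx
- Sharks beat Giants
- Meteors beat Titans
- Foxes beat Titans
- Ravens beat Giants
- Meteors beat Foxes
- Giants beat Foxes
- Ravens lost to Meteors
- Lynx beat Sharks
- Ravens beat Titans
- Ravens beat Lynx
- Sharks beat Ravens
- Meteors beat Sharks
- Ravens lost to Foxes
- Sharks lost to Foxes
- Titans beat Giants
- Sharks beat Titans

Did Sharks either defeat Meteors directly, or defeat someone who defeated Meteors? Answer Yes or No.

Sharks did not beat Meteors directly.
Sharks beat Titans, Giants, Ravens, but each of them lost to Meteors. No two-step path.

No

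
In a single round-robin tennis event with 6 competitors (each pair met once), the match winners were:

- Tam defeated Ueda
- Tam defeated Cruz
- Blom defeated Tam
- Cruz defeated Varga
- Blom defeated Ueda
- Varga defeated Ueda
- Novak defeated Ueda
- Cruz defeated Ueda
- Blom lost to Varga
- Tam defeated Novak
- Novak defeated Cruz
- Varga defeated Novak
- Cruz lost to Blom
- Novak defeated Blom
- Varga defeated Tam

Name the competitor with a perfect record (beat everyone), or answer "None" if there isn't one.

None

Highest win total is Varga with 4 (out of 5 possible).
Varga lost to Cruz, so no competitor went undefeated.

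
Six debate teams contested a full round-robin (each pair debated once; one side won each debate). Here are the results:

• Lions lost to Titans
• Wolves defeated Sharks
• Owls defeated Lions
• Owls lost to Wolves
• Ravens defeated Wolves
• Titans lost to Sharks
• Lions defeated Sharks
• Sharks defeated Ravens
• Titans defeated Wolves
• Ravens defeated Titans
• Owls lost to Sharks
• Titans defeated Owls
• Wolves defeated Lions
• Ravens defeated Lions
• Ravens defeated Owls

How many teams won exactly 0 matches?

0

Win totals: Lions 1, Wolves 3, Owls 1, Sharks 3, Titans 3, Ravens 4.
No team has exactly 0 wins.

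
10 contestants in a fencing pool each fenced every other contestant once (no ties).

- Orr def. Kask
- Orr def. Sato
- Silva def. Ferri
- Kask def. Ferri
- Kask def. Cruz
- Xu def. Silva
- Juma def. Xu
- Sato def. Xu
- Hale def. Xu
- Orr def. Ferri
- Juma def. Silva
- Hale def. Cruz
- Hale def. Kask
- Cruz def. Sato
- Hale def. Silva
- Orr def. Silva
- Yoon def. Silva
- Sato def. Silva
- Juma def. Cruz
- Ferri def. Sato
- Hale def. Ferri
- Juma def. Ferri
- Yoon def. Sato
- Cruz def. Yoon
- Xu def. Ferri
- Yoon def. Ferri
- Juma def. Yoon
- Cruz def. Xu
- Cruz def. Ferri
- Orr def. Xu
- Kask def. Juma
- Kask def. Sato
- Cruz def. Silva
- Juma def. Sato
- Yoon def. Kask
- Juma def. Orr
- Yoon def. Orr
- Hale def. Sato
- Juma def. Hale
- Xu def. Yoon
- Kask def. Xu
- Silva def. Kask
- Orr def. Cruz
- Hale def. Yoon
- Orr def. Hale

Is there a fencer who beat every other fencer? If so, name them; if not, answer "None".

None

Highest win total is Juma with 8 (out of 9 possible).
Juma lost to Kask, so no fencer went undefeated.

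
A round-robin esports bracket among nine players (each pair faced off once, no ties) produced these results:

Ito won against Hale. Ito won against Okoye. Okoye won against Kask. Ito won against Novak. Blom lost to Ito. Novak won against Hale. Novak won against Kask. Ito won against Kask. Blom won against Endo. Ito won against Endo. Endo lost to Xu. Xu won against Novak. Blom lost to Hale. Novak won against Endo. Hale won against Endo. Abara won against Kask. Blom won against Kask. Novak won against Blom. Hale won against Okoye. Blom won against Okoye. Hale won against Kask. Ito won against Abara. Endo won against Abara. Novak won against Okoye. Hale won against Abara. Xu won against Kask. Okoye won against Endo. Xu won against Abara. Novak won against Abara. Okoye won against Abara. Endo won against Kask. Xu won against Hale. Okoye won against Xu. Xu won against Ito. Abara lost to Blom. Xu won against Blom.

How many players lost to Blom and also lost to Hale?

Blom beat: Abara, Endo, Okoye, Kask.
Hale beat: Abara, Endo, Blom, Okoye, Kask.
Both beat: Abara, Endo, Okoye, Kask — 4.

4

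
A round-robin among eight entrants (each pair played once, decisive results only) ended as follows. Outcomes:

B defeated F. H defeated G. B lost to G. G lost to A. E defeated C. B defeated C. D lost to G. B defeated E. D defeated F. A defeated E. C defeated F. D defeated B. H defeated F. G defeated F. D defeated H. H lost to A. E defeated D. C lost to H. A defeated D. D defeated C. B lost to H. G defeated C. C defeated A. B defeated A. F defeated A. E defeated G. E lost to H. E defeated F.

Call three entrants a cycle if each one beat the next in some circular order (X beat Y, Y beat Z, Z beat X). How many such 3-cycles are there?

15

Win totals: A 4, B 4, C 2, D 4, E 4, F 1, G 4, H 5.
An entrant with w wins dominates both others in C(w,2) triples; summing gives 6 + 6 + 1 + 6 + 6 + 0 + 6 + 10 = 41 transitive triples.
Total triples C(8,3) = 56, so cyclic triples = 56 − 41 = 15.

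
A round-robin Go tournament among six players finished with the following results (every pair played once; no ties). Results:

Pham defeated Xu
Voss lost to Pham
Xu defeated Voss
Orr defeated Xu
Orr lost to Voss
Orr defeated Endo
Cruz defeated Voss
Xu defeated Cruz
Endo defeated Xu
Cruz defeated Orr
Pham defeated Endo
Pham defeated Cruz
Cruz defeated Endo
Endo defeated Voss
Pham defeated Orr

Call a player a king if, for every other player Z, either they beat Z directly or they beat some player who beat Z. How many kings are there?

1

Xu cannot reach Pham in two steps.
Orr cannot reach Pham in two steps.
Pham reaches everyone (king).
Endo cannot reach Pham in two steps.
Voss cannot reach Pham, Cruz in two steps.
Cruz cannot reach Pham in two steps.
Kings: Pham — 1.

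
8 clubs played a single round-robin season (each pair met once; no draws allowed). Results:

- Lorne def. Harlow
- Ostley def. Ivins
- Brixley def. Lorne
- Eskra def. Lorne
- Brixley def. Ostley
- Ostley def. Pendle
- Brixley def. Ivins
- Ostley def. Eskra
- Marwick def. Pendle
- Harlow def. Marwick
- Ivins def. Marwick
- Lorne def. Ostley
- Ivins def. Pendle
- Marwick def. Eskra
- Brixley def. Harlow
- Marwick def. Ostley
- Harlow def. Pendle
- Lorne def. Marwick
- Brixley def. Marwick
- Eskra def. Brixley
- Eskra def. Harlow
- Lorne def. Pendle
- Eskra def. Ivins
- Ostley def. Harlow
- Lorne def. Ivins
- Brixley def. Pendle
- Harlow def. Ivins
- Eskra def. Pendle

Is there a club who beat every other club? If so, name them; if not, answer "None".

None

Highest win total is Brixley with 6 (out of 7 possible).
Brixley lost to Eskra, so no club went undefeated.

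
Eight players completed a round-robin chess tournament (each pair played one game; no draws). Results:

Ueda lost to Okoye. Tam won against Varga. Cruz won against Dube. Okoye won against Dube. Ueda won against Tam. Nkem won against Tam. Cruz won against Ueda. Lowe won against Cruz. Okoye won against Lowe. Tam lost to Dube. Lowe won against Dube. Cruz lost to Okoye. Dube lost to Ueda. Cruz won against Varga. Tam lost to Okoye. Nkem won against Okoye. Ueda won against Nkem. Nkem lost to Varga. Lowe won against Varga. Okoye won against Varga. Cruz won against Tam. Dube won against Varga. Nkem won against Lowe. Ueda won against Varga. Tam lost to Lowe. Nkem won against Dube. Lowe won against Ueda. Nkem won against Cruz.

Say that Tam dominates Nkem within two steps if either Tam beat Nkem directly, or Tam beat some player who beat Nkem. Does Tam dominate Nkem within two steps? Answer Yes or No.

Tam did not beat Nkem directly.
Tam beat Varga. Of those, Varga beat Nkem.

Yes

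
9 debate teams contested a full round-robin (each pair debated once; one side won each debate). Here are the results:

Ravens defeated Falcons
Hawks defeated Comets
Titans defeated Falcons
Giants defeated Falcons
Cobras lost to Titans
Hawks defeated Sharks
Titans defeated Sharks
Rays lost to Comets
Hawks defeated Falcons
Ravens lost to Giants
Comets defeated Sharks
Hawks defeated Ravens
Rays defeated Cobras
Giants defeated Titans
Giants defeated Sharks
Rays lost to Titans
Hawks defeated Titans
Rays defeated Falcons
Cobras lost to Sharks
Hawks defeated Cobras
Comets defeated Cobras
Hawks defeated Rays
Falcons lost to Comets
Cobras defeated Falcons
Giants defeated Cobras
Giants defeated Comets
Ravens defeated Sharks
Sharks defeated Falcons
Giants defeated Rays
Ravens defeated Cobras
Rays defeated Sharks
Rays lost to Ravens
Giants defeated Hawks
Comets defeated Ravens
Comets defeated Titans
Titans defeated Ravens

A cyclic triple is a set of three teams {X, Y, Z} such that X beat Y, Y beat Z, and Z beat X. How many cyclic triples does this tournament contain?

0

Win totals: Sharks 2, Hawks 7, Comets 6, Giants 8, Titans 5, Rays 3, Falcons 0, Ravens 4, Cobras 1.
A team with w wins dominates both others in C(w,2) triples; summing gives 1 + 21 + 15 + 28 + 10 + 3 + 0 + 6 + 0 = 84 transitive triples.
Total triples C(9,3) = 84, so cyclic triples = 84 − 84 = 0.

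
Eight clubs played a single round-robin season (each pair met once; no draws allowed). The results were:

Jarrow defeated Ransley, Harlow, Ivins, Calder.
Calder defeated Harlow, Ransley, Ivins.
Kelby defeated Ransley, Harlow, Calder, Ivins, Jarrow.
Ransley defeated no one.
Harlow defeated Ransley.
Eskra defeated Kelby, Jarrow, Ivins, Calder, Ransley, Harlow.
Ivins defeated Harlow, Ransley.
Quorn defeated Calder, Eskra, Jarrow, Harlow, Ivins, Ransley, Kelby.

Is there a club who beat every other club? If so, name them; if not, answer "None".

Quorn

Quorn has 7 wins out of 7 opponents — a perfect record.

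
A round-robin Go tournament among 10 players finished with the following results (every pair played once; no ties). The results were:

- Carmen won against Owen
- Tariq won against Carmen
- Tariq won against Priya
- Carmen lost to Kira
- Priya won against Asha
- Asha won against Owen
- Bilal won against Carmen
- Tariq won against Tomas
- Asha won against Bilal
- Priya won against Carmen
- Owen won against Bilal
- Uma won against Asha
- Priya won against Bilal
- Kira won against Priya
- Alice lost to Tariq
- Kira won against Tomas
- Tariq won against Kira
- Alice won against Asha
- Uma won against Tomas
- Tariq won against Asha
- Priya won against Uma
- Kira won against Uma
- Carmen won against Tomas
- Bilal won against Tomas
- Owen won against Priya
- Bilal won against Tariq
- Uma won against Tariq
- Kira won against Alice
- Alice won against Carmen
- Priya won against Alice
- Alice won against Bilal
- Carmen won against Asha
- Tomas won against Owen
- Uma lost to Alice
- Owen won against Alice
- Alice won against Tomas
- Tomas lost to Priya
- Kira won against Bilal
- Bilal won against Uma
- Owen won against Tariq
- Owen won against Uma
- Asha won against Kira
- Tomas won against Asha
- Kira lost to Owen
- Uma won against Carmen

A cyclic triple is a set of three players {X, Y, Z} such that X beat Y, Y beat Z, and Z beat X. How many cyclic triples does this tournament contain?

31

Win totals: Owen 6, Asha 3, Alice 5, Carmen 3, Tomas 2, Bilal 4, Kira 6, Uma 4, Priya 6, Tariq 6.
A player with w wins dominates both others in C(w,2) triples; summing gives 15 + 3 + 10 + 3 + 1 + 6 + 15 + 6 + 15 + 15 = 89 transitive triples.
Total triples C(10,3) = 120, so cyclic triples = 120 − 89 = 31.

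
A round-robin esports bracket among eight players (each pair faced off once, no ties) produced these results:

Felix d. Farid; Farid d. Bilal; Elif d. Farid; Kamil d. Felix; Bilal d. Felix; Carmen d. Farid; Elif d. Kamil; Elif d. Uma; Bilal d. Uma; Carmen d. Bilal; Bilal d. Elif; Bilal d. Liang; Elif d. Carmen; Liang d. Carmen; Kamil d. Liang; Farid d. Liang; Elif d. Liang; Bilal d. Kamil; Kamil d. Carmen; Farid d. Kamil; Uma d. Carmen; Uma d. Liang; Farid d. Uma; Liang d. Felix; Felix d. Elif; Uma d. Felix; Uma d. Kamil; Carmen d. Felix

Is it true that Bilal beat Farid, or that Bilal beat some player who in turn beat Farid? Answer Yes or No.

Bilal did not beat Farid directly.
Bilal beat Kamil, Elif, Liang, Uma, Felix. Of those, Elif beat Farid.

Yes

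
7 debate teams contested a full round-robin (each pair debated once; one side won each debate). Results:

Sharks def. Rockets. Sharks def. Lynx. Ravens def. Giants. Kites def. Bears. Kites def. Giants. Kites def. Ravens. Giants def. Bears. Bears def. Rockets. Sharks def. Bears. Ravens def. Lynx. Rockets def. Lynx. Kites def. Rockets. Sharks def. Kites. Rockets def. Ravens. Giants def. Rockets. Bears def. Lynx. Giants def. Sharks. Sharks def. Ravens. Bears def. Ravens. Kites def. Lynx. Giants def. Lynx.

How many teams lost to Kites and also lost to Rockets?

2

Kites beat: Ravens, Lynx, Rockets, Giants, Bears.
Rockets beat: Ravens, Lynx.
Both beat: Ravens, Lynx — 2.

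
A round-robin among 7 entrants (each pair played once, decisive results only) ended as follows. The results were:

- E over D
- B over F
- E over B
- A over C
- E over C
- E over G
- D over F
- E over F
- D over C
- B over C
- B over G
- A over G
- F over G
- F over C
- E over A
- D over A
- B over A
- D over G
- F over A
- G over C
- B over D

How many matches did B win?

B's results: beat A, C, D, F, G; lost to E.
That is 5 wins.

5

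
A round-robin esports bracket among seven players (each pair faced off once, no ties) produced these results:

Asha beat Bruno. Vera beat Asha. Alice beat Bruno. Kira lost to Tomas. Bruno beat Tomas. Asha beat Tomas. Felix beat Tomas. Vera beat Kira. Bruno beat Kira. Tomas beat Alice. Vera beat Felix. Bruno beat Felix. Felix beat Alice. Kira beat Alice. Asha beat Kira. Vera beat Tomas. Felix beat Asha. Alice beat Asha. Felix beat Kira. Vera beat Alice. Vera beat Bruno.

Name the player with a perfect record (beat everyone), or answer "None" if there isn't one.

Vera has 6 wins out of 6 opponents — a perfect record.

Vera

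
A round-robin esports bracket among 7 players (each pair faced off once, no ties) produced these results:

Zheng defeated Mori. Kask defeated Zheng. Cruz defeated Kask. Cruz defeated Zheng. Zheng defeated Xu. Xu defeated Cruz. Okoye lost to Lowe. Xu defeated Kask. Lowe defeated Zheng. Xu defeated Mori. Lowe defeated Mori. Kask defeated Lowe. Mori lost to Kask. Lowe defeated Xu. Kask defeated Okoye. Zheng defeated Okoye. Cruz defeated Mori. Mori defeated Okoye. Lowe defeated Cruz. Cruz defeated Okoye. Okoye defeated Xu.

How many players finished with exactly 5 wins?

1

Win totals: Xu 3, Zheng 3, Kask 4, Cruz 4, Lowe 5, Okoye 1, Mori 1.
Exactly 5: Lowe — 1 player.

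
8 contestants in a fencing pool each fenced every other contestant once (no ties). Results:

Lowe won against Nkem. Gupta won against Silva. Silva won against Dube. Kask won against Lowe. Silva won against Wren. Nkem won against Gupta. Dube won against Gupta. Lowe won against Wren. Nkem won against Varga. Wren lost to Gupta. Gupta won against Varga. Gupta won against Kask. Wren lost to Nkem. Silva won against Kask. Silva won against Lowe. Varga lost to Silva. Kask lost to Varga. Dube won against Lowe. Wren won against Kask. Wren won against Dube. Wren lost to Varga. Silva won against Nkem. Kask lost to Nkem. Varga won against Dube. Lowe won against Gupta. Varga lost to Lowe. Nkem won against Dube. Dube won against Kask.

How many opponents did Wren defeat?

2

Wren's results: beat Dube, Kask; lost to Gupta, Silva, Nkem, Lowe, Varga.
That is 2 wins.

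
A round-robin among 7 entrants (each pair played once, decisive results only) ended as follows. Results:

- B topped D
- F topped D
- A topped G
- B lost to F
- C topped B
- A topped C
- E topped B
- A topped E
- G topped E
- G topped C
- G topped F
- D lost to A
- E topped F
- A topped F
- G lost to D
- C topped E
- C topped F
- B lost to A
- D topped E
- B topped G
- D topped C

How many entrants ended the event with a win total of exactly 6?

Win totals: A 6, B 2, C 3, D 3, E 2, F 2, G 3.
Exactly 6: A — 1 entrant.

1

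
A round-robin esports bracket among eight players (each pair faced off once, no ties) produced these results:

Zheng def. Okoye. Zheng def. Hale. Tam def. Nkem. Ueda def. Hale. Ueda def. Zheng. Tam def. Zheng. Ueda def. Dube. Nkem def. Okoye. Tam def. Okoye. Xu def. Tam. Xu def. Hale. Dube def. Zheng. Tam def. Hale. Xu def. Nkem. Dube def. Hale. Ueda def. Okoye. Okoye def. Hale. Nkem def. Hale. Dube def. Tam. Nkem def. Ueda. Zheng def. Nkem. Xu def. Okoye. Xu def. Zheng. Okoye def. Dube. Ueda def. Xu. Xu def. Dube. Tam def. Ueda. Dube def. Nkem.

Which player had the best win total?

Win totals: Ueda 5, Dube 4, Tam 5, Xu 6, Okoye 2, Nkem 3, Zheng 3, Hale 0.
Xu leads with 6 wins (next highest: 5).

Xu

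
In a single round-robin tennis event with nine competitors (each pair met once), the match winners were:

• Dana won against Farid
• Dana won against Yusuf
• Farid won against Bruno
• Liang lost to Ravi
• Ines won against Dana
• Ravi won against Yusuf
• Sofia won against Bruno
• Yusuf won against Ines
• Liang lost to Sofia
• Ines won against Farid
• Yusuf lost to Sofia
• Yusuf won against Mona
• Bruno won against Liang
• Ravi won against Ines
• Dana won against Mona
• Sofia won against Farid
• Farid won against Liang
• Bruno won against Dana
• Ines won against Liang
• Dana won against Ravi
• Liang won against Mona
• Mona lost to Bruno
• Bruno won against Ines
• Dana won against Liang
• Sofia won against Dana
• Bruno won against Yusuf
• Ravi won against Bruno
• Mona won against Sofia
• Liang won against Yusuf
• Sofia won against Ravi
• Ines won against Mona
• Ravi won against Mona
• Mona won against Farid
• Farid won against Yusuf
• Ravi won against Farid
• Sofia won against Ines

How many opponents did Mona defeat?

Mona's results: beat Farid, Sofia; lost to Ines, Ravi, Dana, Yusuf, Bruno, Liang.
That is 2 wins.

2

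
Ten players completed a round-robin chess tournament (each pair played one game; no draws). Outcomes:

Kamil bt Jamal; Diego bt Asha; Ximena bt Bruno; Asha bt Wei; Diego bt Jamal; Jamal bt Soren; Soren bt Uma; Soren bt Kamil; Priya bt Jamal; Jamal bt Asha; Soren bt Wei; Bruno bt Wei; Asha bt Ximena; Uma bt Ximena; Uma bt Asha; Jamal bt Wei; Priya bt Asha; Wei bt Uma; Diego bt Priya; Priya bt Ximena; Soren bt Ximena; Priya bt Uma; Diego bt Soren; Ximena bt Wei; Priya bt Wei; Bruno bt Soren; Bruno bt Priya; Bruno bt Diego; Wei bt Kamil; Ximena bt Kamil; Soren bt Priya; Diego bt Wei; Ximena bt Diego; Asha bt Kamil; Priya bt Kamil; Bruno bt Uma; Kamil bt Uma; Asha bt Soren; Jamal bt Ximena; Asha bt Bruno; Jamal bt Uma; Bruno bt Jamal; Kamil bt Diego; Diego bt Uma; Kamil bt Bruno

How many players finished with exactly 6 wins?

3

Win totals: Jamal 5, Priya 6, Soren 5, Uma 2, Diego 6, Bruno 6, Asha 5, Wei 2, Ximena 4, Kamil 4.
Exactly 6: Priya, Diego, Bruno — 3 players.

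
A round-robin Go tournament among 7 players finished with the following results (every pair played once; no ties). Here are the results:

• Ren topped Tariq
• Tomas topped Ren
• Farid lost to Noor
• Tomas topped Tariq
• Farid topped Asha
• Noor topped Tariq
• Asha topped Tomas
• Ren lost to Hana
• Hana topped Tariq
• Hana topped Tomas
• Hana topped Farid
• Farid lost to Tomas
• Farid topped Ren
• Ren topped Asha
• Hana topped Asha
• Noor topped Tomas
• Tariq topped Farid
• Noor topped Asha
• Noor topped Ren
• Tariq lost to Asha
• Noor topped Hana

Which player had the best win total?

Noor

Win totals: Tomas 3, Farid 2, Noor 6, Tariq 1, Asha 2, Hana 5, Ren 2.
Noor leads with 6 wins (next highest: 5).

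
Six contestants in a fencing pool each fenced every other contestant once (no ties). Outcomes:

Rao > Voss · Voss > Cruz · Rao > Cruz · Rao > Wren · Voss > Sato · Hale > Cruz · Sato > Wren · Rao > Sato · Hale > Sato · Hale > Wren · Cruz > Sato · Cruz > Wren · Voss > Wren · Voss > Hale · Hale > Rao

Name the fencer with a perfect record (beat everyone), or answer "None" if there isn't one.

Highest win total is Voss with 4 (out of 5 possible).
Voss lost to Rao, so no fencer went undefeated.

None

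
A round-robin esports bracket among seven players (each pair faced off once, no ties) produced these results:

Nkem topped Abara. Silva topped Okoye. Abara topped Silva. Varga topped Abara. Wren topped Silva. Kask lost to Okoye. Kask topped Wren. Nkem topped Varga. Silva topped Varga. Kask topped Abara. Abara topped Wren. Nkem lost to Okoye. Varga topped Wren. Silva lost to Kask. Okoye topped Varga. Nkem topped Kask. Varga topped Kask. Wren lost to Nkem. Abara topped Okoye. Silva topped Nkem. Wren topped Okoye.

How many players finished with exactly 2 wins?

Win totals: Kask 3, Varga 3, Abara 3, Silva 3, Okoye 3, Nkem 4, Wren 2.
Exactly 2: Wren — 1 player.

1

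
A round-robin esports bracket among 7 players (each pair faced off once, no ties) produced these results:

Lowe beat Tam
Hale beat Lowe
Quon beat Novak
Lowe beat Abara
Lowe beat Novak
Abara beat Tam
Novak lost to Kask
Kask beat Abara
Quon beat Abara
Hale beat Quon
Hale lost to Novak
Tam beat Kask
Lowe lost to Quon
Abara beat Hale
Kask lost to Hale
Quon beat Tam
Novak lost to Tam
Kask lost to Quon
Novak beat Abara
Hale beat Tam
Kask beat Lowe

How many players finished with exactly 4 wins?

1

Win totals: Quon 5, Lowe 3, Hale 4, Novak 2, Tam 2, Kask 3, Abara 2.
Exactly 4: Hale — 1 player.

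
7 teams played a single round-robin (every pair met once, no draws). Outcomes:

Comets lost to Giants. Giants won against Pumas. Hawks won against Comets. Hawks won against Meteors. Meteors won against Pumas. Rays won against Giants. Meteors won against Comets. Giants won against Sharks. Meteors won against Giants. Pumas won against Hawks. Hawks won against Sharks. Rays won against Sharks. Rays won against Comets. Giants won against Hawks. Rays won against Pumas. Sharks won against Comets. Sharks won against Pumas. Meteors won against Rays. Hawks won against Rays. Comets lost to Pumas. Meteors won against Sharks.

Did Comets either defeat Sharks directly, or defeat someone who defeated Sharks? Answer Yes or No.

No

Comets did not beat Sharks directly.
Comets beat no one, so there is no intermediate team.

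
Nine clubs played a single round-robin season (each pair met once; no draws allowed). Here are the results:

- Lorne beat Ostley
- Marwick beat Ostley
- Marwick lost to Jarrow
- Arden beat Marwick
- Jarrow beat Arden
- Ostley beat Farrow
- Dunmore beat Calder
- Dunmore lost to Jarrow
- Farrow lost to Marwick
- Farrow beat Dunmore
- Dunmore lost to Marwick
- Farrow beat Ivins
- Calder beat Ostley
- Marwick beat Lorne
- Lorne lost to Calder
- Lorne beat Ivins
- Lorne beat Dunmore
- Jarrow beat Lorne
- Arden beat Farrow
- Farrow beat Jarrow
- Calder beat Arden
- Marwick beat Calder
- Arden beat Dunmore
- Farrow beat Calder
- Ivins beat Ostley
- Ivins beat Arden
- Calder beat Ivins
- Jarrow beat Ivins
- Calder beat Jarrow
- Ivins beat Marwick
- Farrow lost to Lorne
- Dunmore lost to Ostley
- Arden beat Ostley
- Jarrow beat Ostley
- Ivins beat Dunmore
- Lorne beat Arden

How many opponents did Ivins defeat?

Ivins' results: beat Dunmore, Ostley, Arden, Marwick; lost to Lorne, Jarrow, Calder, Farrow.
That is 4 wins.

4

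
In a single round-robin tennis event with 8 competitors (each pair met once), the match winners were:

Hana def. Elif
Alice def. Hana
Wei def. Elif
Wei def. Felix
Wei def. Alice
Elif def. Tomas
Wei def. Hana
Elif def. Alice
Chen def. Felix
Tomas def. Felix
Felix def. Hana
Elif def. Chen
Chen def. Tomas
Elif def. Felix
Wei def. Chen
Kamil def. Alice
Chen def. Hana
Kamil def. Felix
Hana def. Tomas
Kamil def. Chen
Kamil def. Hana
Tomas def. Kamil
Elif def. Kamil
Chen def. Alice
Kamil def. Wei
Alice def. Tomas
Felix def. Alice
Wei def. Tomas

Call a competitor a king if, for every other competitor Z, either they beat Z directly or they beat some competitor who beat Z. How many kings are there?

Hana cannot reach Wei in two steps.
Tomas cannot reach Elif in two steps.
Felix cannot reach Chen, Kamil, Wei in two steps.
Chen cannot reach Wei in two steps.
Alice cannot reach Chen, Wei in two steps.
Kamil reaches everyone (king).
Wei reaches everyone (king).
Elif reaches everyone (king).
Kings: Kamil, Wei, Elif — 3.

3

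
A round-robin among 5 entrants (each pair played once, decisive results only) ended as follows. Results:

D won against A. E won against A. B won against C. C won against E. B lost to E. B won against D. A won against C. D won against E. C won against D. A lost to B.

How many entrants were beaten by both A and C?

0

A beat: C.
C beat: D, E.
No one was beaten by both.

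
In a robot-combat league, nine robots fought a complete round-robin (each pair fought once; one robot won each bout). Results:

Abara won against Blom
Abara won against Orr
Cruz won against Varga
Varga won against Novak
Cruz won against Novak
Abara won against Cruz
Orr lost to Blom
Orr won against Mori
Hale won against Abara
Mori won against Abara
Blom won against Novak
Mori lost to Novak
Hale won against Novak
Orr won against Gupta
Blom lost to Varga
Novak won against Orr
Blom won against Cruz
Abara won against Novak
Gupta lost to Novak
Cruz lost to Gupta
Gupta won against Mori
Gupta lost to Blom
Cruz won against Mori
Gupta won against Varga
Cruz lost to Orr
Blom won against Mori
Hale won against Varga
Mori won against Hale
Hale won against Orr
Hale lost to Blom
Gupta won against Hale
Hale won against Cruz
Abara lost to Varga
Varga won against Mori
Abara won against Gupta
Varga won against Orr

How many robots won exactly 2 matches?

1

Win totals: Gupta 4, Cruz 3, Hale 5, Varga 5, Blom 6, Orr 3, Abara 5, Mori 2, Novak 3.
Exactly 2: Mori — 1 robot.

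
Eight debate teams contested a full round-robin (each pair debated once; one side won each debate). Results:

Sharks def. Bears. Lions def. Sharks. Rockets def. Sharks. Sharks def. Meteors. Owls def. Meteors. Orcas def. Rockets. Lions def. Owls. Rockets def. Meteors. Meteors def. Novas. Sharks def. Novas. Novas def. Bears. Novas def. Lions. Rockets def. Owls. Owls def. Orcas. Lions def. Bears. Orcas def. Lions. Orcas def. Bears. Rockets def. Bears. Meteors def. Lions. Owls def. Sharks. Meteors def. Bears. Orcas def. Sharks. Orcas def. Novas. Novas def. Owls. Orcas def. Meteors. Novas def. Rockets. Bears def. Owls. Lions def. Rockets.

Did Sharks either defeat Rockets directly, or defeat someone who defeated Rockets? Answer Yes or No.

Sharks did not beat Rockets directly.
Sharks beat Bears, Novas, Meteors. Of those, Novas beat Rockets.

Yes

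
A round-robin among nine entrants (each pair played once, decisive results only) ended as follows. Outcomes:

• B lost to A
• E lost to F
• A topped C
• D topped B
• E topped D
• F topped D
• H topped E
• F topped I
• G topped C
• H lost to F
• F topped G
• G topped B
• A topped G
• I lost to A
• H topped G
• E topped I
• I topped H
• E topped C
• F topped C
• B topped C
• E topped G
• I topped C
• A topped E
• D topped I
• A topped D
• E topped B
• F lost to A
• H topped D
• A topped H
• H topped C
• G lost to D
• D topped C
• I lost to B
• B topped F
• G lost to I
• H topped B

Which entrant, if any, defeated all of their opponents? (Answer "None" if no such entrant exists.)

A

A has 8 wins out of 8 opponents — a perfect record.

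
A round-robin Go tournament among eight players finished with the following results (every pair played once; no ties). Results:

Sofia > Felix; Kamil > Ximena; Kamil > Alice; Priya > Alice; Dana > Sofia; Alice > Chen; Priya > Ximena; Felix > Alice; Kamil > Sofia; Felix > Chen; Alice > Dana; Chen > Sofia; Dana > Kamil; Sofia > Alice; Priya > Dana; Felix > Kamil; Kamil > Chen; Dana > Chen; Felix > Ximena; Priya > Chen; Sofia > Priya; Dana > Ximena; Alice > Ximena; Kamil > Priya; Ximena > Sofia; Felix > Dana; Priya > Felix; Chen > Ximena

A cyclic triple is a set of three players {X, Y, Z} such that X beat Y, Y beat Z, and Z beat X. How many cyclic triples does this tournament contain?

Win totals: Dana 4, Sofia 3, Kamil 5, Ximena 1, Priya 5, Alice 3, Felix 5, Chen 2.
A player with w wins dominates both others in C(w,2) triples; summing gives 6 + 3 + 10 + 0 + 10 + 3 + 10 + 1 = 43 transitive triples.
Total triples C(8,3) = 56, so cyclic triples = 56 − 43 = 13.

13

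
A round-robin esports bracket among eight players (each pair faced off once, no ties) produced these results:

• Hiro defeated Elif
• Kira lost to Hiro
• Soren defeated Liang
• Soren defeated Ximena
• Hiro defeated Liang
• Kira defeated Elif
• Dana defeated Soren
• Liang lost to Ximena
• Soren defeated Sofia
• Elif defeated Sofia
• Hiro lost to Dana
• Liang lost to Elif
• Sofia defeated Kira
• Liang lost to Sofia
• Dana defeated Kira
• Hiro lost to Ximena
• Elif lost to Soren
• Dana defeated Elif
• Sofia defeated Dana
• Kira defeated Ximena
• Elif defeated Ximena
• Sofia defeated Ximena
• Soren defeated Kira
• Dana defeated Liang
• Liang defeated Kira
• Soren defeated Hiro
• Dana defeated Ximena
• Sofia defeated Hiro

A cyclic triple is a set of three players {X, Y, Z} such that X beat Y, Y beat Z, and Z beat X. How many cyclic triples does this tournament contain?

8

Win totals: Kira 2, Dana 6, Liang 1, Soren 6, Hiro 3, Elif 3, Ximena 2, Sofia 5.
A player with w wins dominates both others in C(w,2) triples; summing gives 1 + 15 + 0 + 15 + 3 + 3 + 1 + 10 = 48 transitive triples.
Total triples C(8,3) = 56, so cyclic triples = 56 − 48 = 8.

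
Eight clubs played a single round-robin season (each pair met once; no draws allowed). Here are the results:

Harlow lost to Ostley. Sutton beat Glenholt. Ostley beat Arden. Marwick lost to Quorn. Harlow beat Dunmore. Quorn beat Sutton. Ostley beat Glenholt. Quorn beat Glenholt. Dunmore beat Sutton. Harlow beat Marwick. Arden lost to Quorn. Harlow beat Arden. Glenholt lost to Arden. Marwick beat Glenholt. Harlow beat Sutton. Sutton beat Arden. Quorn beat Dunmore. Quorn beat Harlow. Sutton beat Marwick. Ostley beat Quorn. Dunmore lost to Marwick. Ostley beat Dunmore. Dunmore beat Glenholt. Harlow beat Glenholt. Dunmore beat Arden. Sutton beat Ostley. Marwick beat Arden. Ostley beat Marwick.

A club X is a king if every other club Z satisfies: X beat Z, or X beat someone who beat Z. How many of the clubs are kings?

3

Harlow cannot reach Quorn in two steps.
Glenholt cannot reach Harlow, Ostley, Marwick, Sutton, Quorn, Arden, Dunmore in two steps.
Ostley reaches everyone (king).
Marwick cannot reach Harlow, Ostley, Quorn in two steps.
Sutton reaches everyone (king).
Quorn reaches everyone (king).
Arden cannot reach Harlow, Ostley, Marwick, Sutton, Quorn, Dunmore in two steps.
Dunmore cannot reach Harlow, Quorn in two steps.
Kings: Ostley, Sutton, Quorn — 3.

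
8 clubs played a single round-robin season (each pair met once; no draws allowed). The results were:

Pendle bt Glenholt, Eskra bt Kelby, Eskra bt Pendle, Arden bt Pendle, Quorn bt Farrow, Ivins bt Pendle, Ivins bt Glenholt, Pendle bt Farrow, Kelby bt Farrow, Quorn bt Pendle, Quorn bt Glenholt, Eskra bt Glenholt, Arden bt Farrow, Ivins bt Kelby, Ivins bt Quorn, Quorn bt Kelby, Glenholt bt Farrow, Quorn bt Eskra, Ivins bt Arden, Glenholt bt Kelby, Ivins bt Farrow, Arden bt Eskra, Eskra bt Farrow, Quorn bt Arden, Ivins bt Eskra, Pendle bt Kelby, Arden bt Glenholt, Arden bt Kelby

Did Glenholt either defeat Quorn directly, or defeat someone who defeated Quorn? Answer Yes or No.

Glenholt did not beat Quorn directly.
Glenholt beat Kelby, Farrow, but each of them lost to Quorn. No two-step path.

No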